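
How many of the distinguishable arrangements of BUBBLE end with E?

Fix E in the last position and arrange the remaining 5 letters.
Those 5 letters have B appearing 3 times, giving (5)!/(3!) = 20.

20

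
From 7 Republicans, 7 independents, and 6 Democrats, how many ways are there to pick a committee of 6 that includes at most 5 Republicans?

Split by how many Republicans are chosen (0 through 5).
Sum: C(7,0)·C(13,6) + C(7,1)·C(13,5) + C(7,2)·C(13,4) + C(7,3)·C(13,3) + C(7,4)·C(13,2) + C(7,5)·C(13,1) = 1716 + 9009 + 15015 + 10010 + 2730 + 273 = 38753.

38753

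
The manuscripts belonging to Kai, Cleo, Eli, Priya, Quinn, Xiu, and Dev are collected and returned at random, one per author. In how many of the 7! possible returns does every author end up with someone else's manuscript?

1854

Let Aᵢ be the assignments in which author i gets their own manuscript. We want the size of the complement of A₁∪…∪A_7.
By inclusion–exclusion this is Σ_{j=0}^{7} (−1)^j C(7,j)·(7−j)!.
Computing: 5040 − 5040 + 2520 − 840 + 210 − 42 + 7 − 1 = 1854.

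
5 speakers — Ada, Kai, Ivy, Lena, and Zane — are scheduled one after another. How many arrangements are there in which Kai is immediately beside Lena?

48

Treat {Kai, Lena} as a single unit. There are 4 units to order, and the pair itself can be ordered 2 ways.
That gives 2 × 4! = 2 × 24 = 48.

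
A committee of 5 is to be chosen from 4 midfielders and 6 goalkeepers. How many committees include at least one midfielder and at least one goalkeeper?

Total 5-person selections from all 10: C(10,5) = 252.
Subtract selections that omit an entire group: no midfielders → C(6,5) = 6; no goalkeepers → C(4,5) = 0.
Both groups omitted at once is impossible, so 252 − 6 = 246.

246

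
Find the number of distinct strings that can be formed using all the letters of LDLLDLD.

35

LDLLDLD has 7 letters with D appearing 3 times and L appearing 4 times.
Dividing 7! = 5040 by 4!·3! = 144 for the repeated letters gives 35.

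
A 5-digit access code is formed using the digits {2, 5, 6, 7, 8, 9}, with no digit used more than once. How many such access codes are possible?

720

With no repetition, fill the 5 digits in order: 6 choices, then 5, down to 2.
6 × 5 × 4 × 3 × 2 = 720.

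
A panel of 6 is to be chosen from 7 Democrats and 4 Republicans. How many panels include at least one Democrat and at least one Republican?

With no constraint there are C(11,6) = 462 possible selections.
Selections missing a whole group: no Democrats → C(4,6) = 0; no Republicans → C(7,6) = 7.
Both groups omitted at once is impossible, so 462 − 7 = 455.

455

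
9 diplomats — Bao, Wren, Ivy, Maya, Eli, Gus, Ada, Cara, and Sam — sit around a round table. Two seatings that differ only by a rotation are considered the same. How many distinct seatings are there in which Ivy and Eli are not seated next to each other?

30240

All circular seatings of 9 people number (8)! = 40320.
Those with Ivy next to Eli: fuse the pair into one unit and seat 8 units around a circle — 2·(7)! = 10080.
Subtracting, 40320 − 10080 = 30240.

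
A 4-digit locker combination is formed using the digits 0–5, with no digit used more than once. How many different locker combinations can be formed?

360

Choose and order 4 of the 6 symbols: the first digit has 6 options, the next 5, then 4, 3.
6 × 5 × 4 × 3 = 360.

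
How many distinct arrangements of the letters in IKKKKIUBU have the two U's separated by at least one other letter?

2940

Total arrangements of IKKKKIUBU: 9!/(4!·2!·2!) = 3780.
If the two U's are adjacent, glue them into one block, leaving 8 items to arrange: (8)!/(4!·2!) = 840 ways.
Subtracting, 3780 − 840 = 2940 arrangements keep the U's apart.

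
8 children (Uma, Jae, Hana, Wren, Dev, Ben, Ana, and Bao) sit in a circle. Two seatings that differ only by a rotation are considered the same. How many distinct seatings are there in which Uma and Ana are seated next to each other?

Treat {Uma, Ana} as one unit (2 internal orders) and seat the resulting 7 units around the table: (6)! circular arrangements.
So 2 × (6)! = 2 × 720 = 1440.

1440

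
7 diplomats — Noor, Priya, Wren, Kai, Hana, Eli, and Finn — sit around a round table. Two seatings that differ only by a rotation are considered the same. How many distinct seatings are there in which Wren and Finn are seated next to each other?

Treat {Wren, Finn} as one unit (2 internal orders) and seat the resulting 6 units around the table: (5)! circular arrangements.
So 2 × (5)! = 2 × 120 = 240.

240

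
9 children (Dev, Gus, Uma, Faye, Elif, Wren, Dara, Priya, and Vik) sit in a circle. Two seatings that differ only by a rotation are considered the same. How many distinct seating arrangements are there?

40320

Fix one person's seat to break rotational symmetry; the remaining 8 people can be arranged in (8)! = 40320 ways.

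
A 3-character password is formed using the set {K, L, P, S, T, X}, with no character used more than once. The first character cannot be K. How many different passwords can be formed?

100

The first character has 6−1 = 5 choices (anything except K).
The remaining 2 characters are filled from the other 5 symbols without repetition: 5 × 4 = 20.
Total: 5 × 20 = 100.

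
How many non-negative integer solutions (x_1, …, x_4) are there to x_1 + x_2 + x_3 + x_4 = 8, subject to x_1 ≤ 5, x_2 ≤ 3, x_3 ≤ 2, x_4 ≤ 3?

38

By stars and bars, unrestricted non-negative solutions to x_1+…+x_4 = 8 number C(8+3,3) = 165.
Subtract solutions that violate a single cap (substitute x_i' = x_i − (cap_i+1)): x_1 ≥ 6 gives C(5,3) = 10; x_2 ≥ 4 gives C(7,3) = 35; x_3 ≥ 3 gives C(8,3) = 56; x_4 ≥ 4 gives C(7,3) = 35. Together 136.
Add back pairs where two caps are both exceeded: 0 + 0 + 0 + 4 + 1 + 4 = 9.
By inclusion–exclusion the count is 165 − 136 + 9 = 38.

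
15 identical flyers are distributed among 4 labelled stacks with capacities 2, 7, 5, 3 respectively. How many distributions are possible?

10

Ignoring the caps, the number of non-negative solutions to x_1+…+x_4 = 15 is C(18,3) = 816.
Subtract solutions that violate a single cap (substitute x_i' = x_i − (cap_i+1)): x_1 ≥ 3 gives C(15,3) = 455; x_2 ≥ 8 gives C(10,3) = 120; x_3 ≥ 6 gives C(12,3) = 220; x_4 ≥ 4 gives C(14,3) = 364. Together 1159.
Add back pairs where two caps are both exceeded: 35 + 84 + 165 + 4 + 20 + 56 = 364.
Subtract triples: 0 + 1 + 10 + 0 = 11.
By inclusion–exclusion the count is 816 − 1159 + 364 − 11 = 10.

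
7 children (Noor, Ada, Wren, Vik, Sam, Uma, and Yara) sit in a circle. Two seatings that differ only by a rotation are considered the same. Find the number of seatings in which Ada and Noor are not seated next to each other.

480

All circular seatings of 7 people number (6)! = 720.
Those with Ada next to Noor: fuse the pair into one unit and seat 6 units around a circle — 2·(5)! = 240.
Subtracting, 720 − 240 = 480.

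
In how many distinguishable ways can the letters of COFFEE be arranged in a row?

180

The 6 letters of COFFEE have repeats: E appearing twice and F appearing twice.
So there are 6! / (2!·2!) = 180 distinguishable arrangements.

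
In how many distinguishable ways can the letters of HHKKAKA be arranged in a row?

Letter multiplicities in HHKKAKA: A×2, H×2, K×3.
So there are 7! / (3!·2!·2!) = 210 distinguishable arrangements.

210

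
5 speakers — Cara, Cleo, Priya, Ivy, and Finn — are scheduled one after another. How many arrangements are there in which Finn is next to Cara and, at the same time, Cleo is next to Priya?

24

Treat {Finn,Cara} as one block (2 orders) and {Cleo,Priya} as another (2 orders).
That leaves 3 units to arrange: 2 × 2 × 3! = 4 × 6 = 24.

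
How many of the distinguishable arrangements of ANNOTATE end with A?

1260

With the last slot taken by A, it remains to arrange the other 7 letters (NNOTATE).
Those 7 letters have N appearing twice and T appearing twice, giving (7)!/(2!·2!) = 1260.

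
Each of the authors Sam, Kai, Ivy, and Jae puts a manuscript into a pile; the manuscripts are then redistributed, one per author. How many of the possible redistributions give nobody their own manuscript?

Let Aᵢ be the assignments in which author i gets their own manuscript. We want the size of the complement of A₁∪…∪A_4.
By inclusion–exclusion this is Σ_{j=0}^{4} (−1)^j C(4,j)·(4−j)!.
Computing: 24 − 24 + 12 − 4 + 1 = 9.

9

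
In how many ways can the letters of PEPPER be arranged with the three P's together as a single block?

12

Treat the 3 copies of P as a single block. The multiset to arrange is then {PPP, E, E, R}, 4 items in all.
That gives (4)!/(2!) = 12 arrangements.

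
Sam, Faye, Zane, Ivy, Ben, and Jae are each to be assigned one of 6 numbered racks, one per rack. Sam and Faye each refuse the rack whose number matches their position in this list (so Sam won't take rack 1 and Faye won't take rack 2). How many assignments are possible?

Let Aᵢ (for i ∈ {1, 2}) be the placements that put person i in their forbidden rack. Any j of these fix j positions, leaving (6−j)! ways to fill the rest, and there are C(2,j) ways to pick which j.
By inclusion–exclusion, the number of valid placements is Σ_{j=0}^{2} (−1)^j C(2,j)·(6−j)!.
Computing: 720 − 240 + 24 = 504.

504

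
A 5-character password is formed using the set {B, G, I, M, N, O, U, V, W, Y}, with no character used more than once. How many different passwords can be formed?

30240

This is a permutation of 5 out of 10: P(10,5) = 10!/5!.
That product is 10 × 9 × 8 × 7 × 6 = 30240.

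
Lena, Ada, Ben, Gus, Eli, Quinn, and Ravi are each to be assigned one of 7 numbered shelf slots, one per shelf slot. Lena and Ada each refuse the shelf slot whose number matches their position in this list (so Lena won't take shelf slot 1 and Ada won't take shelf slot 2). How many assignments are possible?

Let Aᵢ (for i ∈ {1, 2}) be the placements that put person i in their forbidden shelf slot. Any j of these fix j positions, leaving (7−j)! ways to fill the rest, and there are C(2,j) ways to pick which j.
By inclusion–exclusion, the number of valid placements is Σ_{j=0}^{2} (−1)^j C(2,j)·(7−j)!.
Computing: 5040 − 1440 + 120 = 3720.

3720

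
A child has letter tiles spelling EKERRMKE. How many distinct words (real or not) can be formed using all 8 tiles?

The 8 letters of EKERRMKE have repeats: E appearing 3 times, K appearing twice, and R appearing twice.
Dividing 8! = 40320 by 3!·2!·2! = 24 for the repeated letters gives 1680.

1680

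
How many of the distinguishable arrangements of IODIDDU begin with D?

Fix D in the first position and arrange the remaining 6 letters.
Those 6 letters have D appearing twice and I appearing twice, giving (6)!/(2!·2!) = 180.

180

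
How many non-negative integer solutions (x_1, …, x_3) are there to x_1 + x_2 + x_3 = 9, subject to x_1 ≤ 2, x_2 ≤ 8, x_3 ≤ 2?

8

By stars and bars, unrestricted non-negative solutions to x_1+…+x_3 = 9 number C(9+2,2) = 55.
Subtract solutions that violate a single cap (substitute x_i' = x_i − (cap_i+1)): x_1 ≥ 3 gives C(8,2) = 28; x_2 ≥ 9 gives C(2,2) = 1; x_3 ≥ 3 gives C(8,2) = 28. Together 57.
Add back pairs where two caps are both exceeded: 0 + 10 + 0 = 10.
By inclusion–exclusion the count is 55 − 57 + 10 = 8.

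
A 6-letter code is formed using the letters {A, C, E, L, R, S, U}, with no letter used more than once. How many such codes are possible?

5040

This is a permutation of 6 out of 7: P(7,6) = 7!/1!.
That product is 7 × 6 × 5 × 4 × 3 × 2 = 5040.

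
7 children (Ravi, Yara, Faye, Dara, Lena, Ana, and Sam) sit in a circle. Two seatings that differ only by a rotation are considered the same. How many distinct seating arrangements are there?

720

Fix one person's seat to break rotational symmetry; the remaining 6 people can be arranged in (6)! = 720 ways.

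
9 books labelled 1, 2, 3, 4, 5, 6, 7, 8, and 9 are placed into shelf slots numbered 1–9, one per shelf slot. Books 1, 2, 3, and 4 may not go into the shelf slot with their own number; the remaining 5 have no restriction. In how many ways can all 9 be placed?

Let Aᵢ (for 1 ≤ i ≤ 4) be the placements that put book i in its forbidden shelf slot. Any j of these fix j positions, leaving (9−j)! ways to fill the rest, and there are C(4,j) ways to pick which j.
By inclusion–exclusion, the number of valid placements is Σ_{j=0}^{4} (−1)^j C(4,j)·(9−j)!.
Computing: 362880 − 161280 + 30240 − 2880 + 120 = 229080.

229080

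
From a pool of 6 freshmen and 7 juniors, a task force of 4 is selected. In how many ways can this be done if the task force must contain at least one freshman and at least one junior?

With no constraint there are C(13,4) = 715 possible selections.
Selections missing a whole group: no freshmen → C(7,4) = 35; no juniors → C(6,4) = 15.
Both groups omitted at once is impossible, so 715 − 50 = 665.

665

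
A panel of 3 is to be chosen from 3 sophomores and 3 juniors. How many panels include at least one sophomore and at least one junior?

Total 3-person selections from all 6: C(6,3) = 20.
Selections missing a whole group: no sophomores → C(3,3) = 1; no juniors → C(3,3) = 1.
Both groups omitted at once is impossible, so 20 − 2 = 18.

18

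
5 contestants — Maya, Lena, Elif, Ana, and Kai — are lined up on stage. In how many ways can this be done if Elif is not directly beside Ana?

72

Of the 5! = 120 arrangements, those with Elif and Ana adjacent number 2 × 4! = 48 (treat the pair as a block with 2 internal orders).
So 120 − 48 = 72 arrangements keep them apart.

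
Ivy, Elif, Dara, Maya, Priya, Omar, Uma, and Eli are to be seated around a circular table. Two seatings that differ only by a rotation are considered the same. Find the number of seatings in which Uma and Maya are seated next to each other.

1440

Treat {Uma, Maya} as one unit (2 internal orders) and seat the resulting 7 units around the table: (6)! circular arrangements.
So 2 × (6)! = 2 × 720 = 1440.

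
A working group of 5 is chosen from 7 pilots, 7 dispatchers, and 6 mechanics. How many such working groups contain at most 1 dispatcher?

Split by how many dispatchers are chosen (0 through 1).
Sum: C(7,0)·C(13,5) + C(7,1)·C(13,4) = 1287 + 5005 = 6292.

6292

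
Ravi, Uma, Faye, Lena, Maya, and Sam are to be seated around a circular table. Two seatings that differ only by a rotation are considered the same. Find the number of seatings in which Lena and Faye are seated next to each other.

Glue Lena and Faye into a block (2 internal orders). Seating 5 units around a circle gives (4)! arrangements.
So 2 × (4)! = 2 × 24 = 48.

48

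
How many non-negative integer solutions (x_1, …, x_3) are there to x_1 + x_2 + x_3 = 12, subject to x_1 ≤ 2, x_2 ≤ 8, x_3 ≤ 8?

Without the upper bounds there are C(14,2) = 91 ways to split 12 among 3 variables.
Subtract solutions that violate a single cap (substitute x_i' = x_i − (cap_i+1)): x_1 ≥ 3 gives C(11,2) = 55; x_2 ≥ 9 gives C(5,2) = 10; x_3 ≥ 9 gives C(5,2) = 10. Together 75.
Add back pairs where two caps are both exceeded: 1 + 1 + 0 = 2.
By inclusion–exclusion the count is 91 − 75 + 2 = 18.

18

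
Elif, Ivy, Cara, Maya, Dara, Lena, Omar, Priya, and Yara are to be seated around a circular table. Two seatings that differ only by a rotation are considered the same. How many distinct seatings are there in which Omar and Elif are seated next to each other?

10080

Treat {Omar, Elif} as one unit (2 internal orders) and seat the resulting 8 units around the table: (7)! circular arrangements.
So 2 × (7)! = 2 × 5040 = 10080.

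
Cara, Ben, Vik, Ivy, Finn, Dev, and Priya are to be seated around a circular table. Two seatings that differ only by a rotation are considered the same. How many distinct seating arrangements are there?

Fix one person's seat to break rotational symmetry; the remaining 6 people can be arranged in (6)! = 720 ways.

720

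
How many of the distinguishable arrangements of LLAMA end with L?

With the last slot taken by L, it remains to arrange the other 4 letters (LAMA).
Those 4 letters have A appearing twice, giving (4)!/(2!) = 12.

12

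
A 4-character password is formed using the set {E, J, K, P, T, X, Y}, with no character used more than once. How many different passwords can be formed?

840

With no repetition, fill the 4 characters in order: 7 choices, then 6, down to 4.
That product is 7 × 6 × 5 × 4 = 840.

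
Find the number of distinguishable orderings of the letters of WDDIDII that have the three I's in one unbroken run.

20

Treat the 3 copies of I as a single block. The multiset to arrange is then {III, D, D, D, W}, 5 items in all.
That gives (5)!/(3!) = 20 arrangements.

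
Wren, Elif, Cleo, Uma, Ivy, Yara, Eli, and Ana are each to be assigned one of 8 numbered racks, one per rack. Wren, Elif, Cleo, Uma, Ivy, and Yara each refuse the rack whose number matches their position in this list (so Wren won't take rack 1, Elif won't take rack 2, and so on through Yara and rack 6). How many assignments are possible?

18806

Let Aᵢ (for 1 ≤ i ≤ 6) be the placements that put person i in their forbidden rack. Any j of these fix j positions, leaving (8−j)! ways to fill the rest, and there are C(6,j) ways to pick which j.
By inclusion–exclusion, the number of valid placements is Σ_{j=0}^{6} (−1)^j C(6,j)·(8−j)!.
Computing: 40320 − 30240 + 10800 − 2400 + 360 − 36 + 2 = 18806.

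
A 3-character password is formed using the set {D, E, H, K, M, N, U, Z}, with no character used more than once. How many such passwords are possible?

This is a permutation of 3 out of 8: P(8,3) = 8!/5!.
That product is 8 × 7 × 6 = 336.

336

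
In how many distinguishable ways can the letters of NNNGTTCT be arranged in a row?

1120

Letter multiplicities in NNNGTTCT: C×1, G×1, N×3, T×3.
Dividing 8! = 40320 by 3!·3! = 36 for the repeated letters gives 1120.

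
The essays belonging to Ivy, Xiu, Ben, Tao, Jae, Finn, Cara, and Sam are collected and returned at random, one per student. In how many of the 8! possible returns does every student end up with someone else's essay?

14833

This is the derangement count D_8: permutations of 8 items with no fixed point.
By inclusion–exclusion this is Σ_{j=0}^{8} (−1)^j C(8,j)·(8−j)!.
Computing: 40320 − 40320 + 20160 − 6720 + 1680 − 336 + 56 − 8 + 1 = 14833.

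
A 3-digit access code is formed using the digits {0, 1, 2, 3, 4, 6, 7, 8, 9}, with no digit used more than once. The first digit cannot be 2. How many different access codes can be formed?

448

The first digit has 9−1 = 8 choices (anything except 2).
The remaining 2 digits are filled from the other 8 symbols without repetition: 8 × 7 = 56.
Total: 8 × 56 = 448.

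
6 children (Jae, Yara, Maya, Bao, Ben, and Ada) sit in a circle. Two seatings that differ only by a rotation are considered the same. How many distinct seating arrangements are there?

120

Fix one person's seat to break rotational symmetry; the remaining 5 people can be arranged in (5)! = 120 ways.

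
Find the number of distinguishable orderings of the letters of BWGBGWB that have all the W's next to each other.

Treat the 2 copies of W as a single block. The multiset to arrange is then {WW, B, B, B, G, G}, 6 items in all.
That gives (6)!/(3!·2!) = 60 arrangements.

60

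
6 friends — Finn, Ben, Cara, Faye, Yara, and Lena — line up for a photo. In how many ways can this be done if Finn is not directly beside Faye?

480

There are 6! = 720 arrangements in all. If Finn and Faye are adjacent, merging them into one block gives 2·(5)! = 240 arrangements.
So 720 − 240 = 480 arrangements keep them apart.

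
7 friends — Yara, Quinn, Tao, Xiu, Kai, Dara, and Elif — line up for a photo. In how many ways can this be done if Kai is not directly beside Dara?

3600

There are 7! = 5040 arrangements in all. If Kai and Dara are adjacent, merging them into one block gives 2·(6)! = 1440 arrangements.
Complementary counting: 5040 − 1440 = 3600.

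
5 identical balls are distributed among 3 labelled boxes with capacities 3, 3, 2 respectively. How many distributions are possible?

9

Ignoring the caps, the number of non-negative solutions to x_1+…+x_3 = 5 is C(7,2) = 21.
Subtract solutions that violate a single cap (substitute x_i' = x_i − (cap_i+1)): x_1 ≥ 4 gives C(3,2) = 3; x_2 ≥ 4 gives C(3,2) = 3; x_3 ≥ 3 gives C(4,2) = 6. Together 12.
No two caps can be exceeded simultaneously, so the pair terms are all 0.
By inclusion–exclusion the count is 21 − 12 + 0 = 9.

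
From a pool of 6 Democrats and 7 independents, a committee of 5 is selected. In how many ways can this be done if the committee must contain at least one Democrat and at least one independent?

Unrestricted: C(13,5) = 1287 ways to pick any 5 of the 13.
Subtract selections that omit an entire group: no Democrats → C(7,5) = 21; no independents → C(6,5) = 6.
Both groups omitted at once is impossible, so 1287 − 27 = 1260.

1260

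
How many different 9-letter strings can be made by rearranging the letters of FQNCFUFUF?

7560

FQNCFUFUF has 9 letters with F appearing 4 times and U appearing twice.
So there are 9! / (4!·2!) = 7560 distinguishable arrangements.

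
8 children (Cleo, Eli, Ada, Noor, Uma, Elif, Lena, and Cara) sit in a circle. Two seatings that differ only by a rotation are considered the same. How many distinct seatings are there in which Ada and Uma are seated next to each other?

Glue Ada and Uma into a block (2 internal orders). Seating 7 units around a circle gives (6)! arrangements.
So 2 × (6)! = 2 × 720 = 1440.

1440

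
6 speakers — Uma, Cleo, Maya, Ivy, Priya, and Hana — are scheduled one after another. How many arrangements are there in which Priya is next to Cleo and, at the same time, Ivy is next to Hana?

Treat {Priya,Cleo} as one block (2 orders) and {Ivy,Hana} as another (2 orders).
That leaves 4 units to arrange: 2 × 2 × 4! = 4 × 24 = 96.

96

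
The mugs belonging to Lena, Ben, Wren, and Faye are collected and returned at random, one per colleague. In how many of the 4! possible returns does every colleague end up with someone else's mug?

9

Let Aᵢ be the assignments in which colleague i gets their own mug. We want the size of the complement of A₁∪…∪A_4.
By inclusion–exclusion this is Σ_{j=0}^{4} (−1)^j C(4,j)·(4−j)!.
Computing: 24 − 24 + 12 − 4 + 1 = 9.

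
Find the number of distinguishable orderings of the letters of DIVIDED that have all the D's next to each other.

Treat the 3 copies of D as a single block. The multiset to arrange is then {DDD, E, I, I, V}, 5 items in all.
That gives (5)!/(2!) = 60 arrangements.

60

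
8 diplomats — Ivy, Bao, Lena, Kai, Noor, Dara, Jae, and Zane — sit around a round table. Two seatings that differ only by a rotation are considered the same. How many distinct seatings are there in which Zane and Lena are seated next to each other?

1440

Glue Zane and Lena into a block (2 internal orders). Seating 7 units around a circle gives (6)! arrangements.
So 2 × (6)! = 2 × 720 = 1440.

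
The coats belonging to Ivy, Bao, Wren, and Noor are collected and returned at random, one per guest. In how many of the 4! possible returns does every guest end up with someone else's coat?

This is the derangement count D_4: permutations of 4 items with no fixed point.
By inclusion–exclusion this is Σ_{j=0}^{4} (−1)^j C(4,j)·(4−j)!.
Computing: 24 − 24 + 12 − 4 + 1 = 9.

9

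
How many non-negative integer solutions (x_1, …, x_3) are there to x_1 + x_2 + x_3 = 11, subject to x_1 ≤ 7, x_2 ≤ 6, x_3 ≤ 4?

25

By stars and bars, unrestricted non-negative solutions to x_1+…+x_3 = 11 number C(11+2,2) = 78.
Subtract solutions that violate a single cap (substitute x_i' = x_i − (cap_i+1)): x_1 ≥ 8 gives C(5,2) = 10; x_2 ≥ 7 gives C(6,2) = 15; x_3 ≥ 5 gives C(8,2) = 28. Together 53.
No two caps can be exceeded simultaneously, so the pair terms are all 0.
By inclusion–exclusion the count is 78 − 53 + 0 = 25.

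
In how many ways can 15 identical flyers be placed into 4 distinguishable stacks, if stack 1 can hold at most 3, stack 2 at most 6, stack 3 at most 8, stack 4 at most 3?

48

By stars and bars, unrestricted non-negative solutions to x_1+…+x_4 = 15 number C(15+3,3) = 816.
Subtract solutions that violate a single cap (substitute x_i' = x_i − (cap_i+1)): x_1 ≥ 4 gives C(14,3) = 364; x_2 ≥ 7 gives C(11,3) = 165; x_3 ≥ 9 gives C(9,3) = 84; x_4 ≥ 4 gives C(14,3) = 364. Together 977.
Add back pairs where two caps are both exceeded: 35 + 10 + 120 + 0 + 35 + 10 = 210.
Subtract triples: 0 + 1 + 0 + 0 = 1.
By inclusion–exclusion the count is 816 − 977 + 210 − 1 = 48.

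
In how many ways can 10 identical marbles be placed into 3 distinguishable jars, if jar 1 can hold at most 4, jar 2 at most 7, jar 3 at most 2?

9

By stars and bars, unrestricted non-negative solutions to x_1+…+x_3 = 10 number C(10+2,2) = 66.
Subtract solutions that violate a single cap (substitute x_i' = x_i − (cap_i+1)): x_1 ≥ 5 gives C(7,2) = 21; x_2 ≥ 8 gives C(4,2) = 6; x_3 ≥ 3 gives C(9,2) = 36. Together 63.
Add back pairs where two caps are both exceeded: 0 + 6 + 0 = 6.
By inclusion–exclusion the count is 66 − 63 + 6 = 9.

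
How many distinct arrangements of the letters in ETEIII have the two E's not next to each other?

Total arrangements of ETEIII: 6!/(3!·2!) = 60.
Arrangements with the E's together: treat EE as one letter, giving (5)!/(3!) = 20.
Hence 60 − 20 = 40.

40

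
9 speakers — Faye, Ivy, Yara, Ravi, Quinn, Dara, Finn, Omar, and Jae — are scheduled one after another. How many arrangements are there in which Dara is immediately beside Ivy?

80640

Treat {Dara, Ivy} as a single unit. There are 8 units to order, and the pair itself can be ordered 2 ways.
That gives 2 × 8! = 2 × 40320 = 80640.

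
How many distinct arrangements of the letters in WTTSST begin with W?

10

With the first slot taken by W, it remains to arrange the other 5 letters (TTSST).
Those 5 letters have S appearing twice and T appearing 3 times, giving (5)!/(3!·2!) = 10.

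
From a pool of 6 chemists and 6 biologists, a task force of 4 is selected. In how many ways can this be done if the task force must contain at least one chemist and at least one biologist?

With no constraint there are C(12,4) = 495 possible selections.
Subtract selections that omit an entire group: no chemists → C(6,4) = 15; no biologists → C(6,4) = 15.
Both groups omitted at once is impossible, so 495 − 30 = 465.

465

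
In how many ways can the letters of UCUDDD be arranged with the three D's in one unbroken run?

Treat the 3 copies of D as a single block. The multiset to arrange is then {DDD, C, U, U}, 4 items in all.
That gives (4)!/(2!) = 12 arrangements.

12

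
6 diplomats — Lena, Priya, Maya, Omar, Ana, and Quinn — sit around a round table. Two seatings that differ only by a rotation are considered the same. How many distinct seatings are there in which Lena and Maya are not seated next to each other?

All circular seatings of 6 people number (5)! = 120.
Seatings with Lena beside Maya: treat them as a block with 2 internal orders, giving 2 × (4)! = 48.
Subtracting, 120 − 48 = 72.

72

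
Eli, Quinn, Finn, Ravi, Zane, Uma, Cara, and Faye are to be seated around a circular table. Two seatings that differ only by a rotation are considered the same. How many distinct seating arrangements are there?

Around a circle, 8 distinct people have 8!/8 = (7)! = 5040 rotationally distinct seatings.

5040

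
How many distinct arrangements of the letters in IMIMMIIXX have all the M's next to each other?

105

Treat the 3 copies of M as a single block. The multiset to arrange is then {MMM, I, I, I, I, X, X}, 7 items in all.
That gives (7)!/(4!·2!) = 105 arrangements.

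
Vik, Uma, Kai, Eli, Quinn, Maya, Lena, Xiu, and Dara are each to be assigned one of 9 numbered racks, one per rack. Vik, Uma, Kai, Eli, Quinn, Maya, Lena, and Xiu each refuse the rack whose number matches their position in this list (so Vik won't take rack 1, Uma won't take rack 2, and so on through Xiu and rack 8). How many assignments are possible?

148329

Let Aᵢ (for 1 ≤ i ≤ 8) be the placements that put person i in their forbidden rack. Any j of these fix j positions, leaving (9−j)! ways to fill the rest, and there are C(8,j) ways to pick which j.
By inclusion–exclusion, the number of valid placements is Σ_{j=0}^{8} (−1)^j C(8,j)·(9−j)!.
Computing: 362880 − 322560 + 141120 − 40320 + 8400 − 1344 + 168 − 16 + 1 = 148329.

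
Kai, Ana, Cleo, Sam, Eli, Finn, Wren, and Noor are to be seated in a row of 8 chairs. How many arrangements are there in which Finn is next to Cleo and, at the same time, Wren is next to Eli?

2880

Treat {Finn,Cleo} as one block (2 orders) and {Wren,Eli} as another (2 orders).
That leaves 6 units to arrange: 2 × 2 × 6! = 4 × 720 = 2880.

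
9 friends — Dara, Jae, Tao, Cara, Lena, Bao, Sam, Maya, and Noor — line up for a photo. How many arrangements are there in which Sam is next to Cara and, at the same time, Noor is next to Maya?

20160

Treat {Sam,Cara} as one block (2 orders) and {Noor,Maya} as another (2 orders).
That leaves 7 units to arrange: 2 × 2 × 7! = 4 × 5040 = 20160.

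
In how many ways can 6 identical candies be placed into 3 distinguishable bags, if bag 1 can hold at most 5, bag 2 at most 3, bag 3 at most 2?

11

Without the upper bounds there are C(8,2) = 28 ways to split 6 among 3 bags.
Subtract solutions that violate a single cap (substitute x_i' = x_i − (cap_i+1)): x_1 ≥ 6 gives C(2,2) = 1; x_2 ≥ 4 gives C(4,2) = 6; x_3 ≥ 3 gives C(5,2) = 10. Together 17.
No two caps can be exceeded simultaneously, so the pair terms are all 0.
By inclusion–exclusion the count is 28 − 17 + 0 = 11.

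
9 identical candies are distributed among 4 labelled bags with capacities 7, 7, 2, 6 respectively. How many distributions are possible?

118

Ignoring the caps, the number of non-negative solutions to x_1+…+x_4 = 9 is C(12,3) = 220.
Subtract solutions that violate a single cap (substitute x_i' = x_i − (cap_i+1)): x_1 ≥ 8 gives C(4,3) = 4; x_2 ≥ 8 gives C(4,3) = 4; x_3 ≥ 3 gives C(9,3) = 84; x_4 ≥ 7 gives C(5,3) = 10. Together 102.
No two caps can be exceeded simultaneously, so the pair terms are all 0.
By inclusion–exclusion the count is 220 − 102 + 0 = 118.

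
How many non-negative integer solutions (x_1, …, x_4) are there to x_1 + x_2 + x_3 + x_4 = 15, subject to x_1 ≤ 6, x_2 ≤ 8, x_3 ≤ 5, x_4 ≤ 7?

By stars and bars, unrestricted non-negative solutions to x_1+…+x_4 = 15 number C(15+3,3) = 816.
Subtract solutions that violate a single cap (substitute x_i' = x_i − (cap_i+1)): x_1 ≥ 7 gives C(11,3) = 165; x_2 ≥ 9 gives C(9,3) = 84; x_3 ≥ 6 gives C(12,3) = 220; x_4 ≥ 8 gives C(10,3) = 120. Together 589.
Add back pairs where two caps are both exceeded: 0 + 10 + 1 + 1 + 0 + 4 = 16.
By inclusion–exclusion the count is 816 − 589 + 16 = 243.

243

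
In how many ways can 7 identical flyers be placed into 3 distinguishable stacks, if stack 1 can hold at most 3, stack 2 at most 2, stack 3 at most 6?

Ignoring the caps, the number of non-negative solutions to x_1+…+x_3 = 7 is C(9,2) = 36.
Subtract solutions that violate a single cap (substitute x_i' = x_i − (cap_i+1)): x_1 ≥ 4 gives C(5,2) = 10; x_2 ≥ 3 gives C(6,2) = 15; x_3 ≥ 7 gives C(2,2) = 1. Together 26.
Add back pairs where two caps are both exceeded: 1 + 0 + 0 = 1.
By inclusion–exclusion the count is 36 − 26 + 1 = 11.

11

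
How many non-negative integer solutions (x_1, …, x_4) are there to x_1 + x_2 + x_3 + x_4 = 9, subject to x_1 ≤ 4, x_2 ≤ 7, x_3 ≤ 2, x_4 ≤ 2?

Without the upper bounds there are C(12,3) = 220 ways to split 9 among 4 variables.
Subtract solutions that violate a single cap (substitute x_i' = x_i − (cap_i+1)): x_1 ≥ 5 gives C(7,3) = 35; x_2 ≥ 8 gives C(4,3) = 4; x_3 ≥ 3 gives C(9,3) = 84; x_4 ≥ 3 gives C(9,3) = 84. Together 207.
Add back pairs where two caps are both exceeded: 0 + 4 + 4 + 0 + 0 + 20 = 28.
By inclusion–exclusion the count is 220 − 207 + 28 = 41.

41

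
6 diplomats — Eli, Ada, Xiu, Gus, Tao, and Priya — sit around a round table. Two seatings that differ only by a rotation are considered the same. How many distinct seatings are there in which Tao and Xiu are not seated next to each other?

Without the restriction there are (5)! = 120 seatings.
Seatings with Tao beside Xiu: treat them as a block with 2 internal orders, giving 2 × (4)! = 48.
Subtracting, 120 − 48 = 72.

72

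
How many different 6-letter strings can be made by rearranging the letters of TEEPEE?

The 6 letters of TEEPEE have repeats: E appearing 4 times.
So there are 6! / (4!) = 30 distinguishable arrangements.

30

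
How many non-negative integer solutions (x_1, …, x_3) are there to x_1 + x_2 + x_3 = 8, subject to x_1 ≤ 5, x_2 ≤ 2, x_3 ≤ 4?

By stars and bars, unrestricted non-negative solutions to x_1+…+x_3 = 8 number C(8+2,2) = 45.
Subtract solutions that violate a single cap (substitute x_i' = x_i − (cap_i+1)): x_1 ≥ 6 gives C(4,2) = 6; x_2 ≥ 3 gives C(7,2) = 21; x_3 ≥ 5 gives C(5,2) = 10. Together 37.
Add back pairs where two caps are both exceeded: 0 + 0 + 1 = 1.
By inclusion–exclusion the count is 45 − 37 + 1 = 9.

9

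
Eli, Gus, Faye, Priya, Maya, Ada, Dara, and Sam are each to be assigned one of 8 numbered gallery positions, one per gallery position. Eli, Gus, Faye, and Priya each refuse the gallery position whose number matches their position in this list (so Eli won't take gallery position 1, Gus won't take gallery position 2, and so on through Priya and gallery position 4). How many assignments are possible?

24024

Let Aᵢ (for 1 ≤ i ≤ 4) be the placements that put person i in their forbidden gallery position. Any j of these fix j positions, leaving (8−j)! ways to fill the rest, and there are C(4,j) ways to pick which j.
By inclusion–exclusion, the number of valid placements is Σ_{j=0}^{4} (−1)^j C(4,j)·(8−j)!.
Computing: 40320 − 20160 + 4320 − 480 + 24 = 24024.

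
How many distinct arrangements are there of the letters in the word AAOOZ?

AAOOZ has 5 letters with A appearing twice and O appearing twice.
The number of distinct arrangements is 5!/(2!·2!) = 120/4 = 30.

30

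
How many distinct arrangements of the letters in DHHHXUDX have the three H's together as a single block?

180

Treat the 3 copies of H as a single block. The multiset to arrange is then {HHH, D, D, U, X, X}, 6 items in all.
That gives (6)!/(2!·2!) = 180 arrangements.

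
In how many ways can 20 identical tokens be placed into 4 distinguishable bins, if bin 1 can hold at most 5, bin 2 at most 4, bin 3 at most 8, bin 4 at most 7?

By stars and bars, unrestricted non-negative solutions to x_1+…+x_4 = 20 number C(20+3,3) = 1771.
Subtract solutions that violate a single cap (substitute x_i' = x_i − (cap_i+1)): x_1 ≥ 6 gives C(17,3) = 680; x_2 ≥ 5 gives C(18,3) = 816; x_3 ≥ 9 gives C(14,3) = 364; x_4 ≥ 8 gives C(15,3) = 455. Together 2315.
Add back pairs where two caps are both exceeded: 220 + 56 + 84 + 84 + 120 + 20 = 584.
Subtract triples: 1 + 4 + 0 + 0 = 5.
By inclusion–exclusion the count is 1771 − 2315 + 584 − 5 = 35.

35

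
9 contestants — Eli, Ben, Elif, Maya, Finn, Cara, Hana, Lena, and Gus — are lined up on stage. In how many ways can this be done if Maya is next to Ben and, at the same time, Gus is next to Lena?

20160

Treat {Maya,Ben} as one block (2 orders) and {Gus,Lena} as another (2 orders).
That leaves 7 units to arrange: 2 × 2 × 7! = 4 × 5040 = 20160.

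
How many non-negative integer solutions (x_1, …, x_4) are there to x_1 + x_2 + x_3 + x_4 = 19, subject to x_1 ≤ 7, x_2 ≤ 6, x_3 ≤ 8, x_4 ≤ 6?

By stars and bars, unrestricted non-negative solutions to x_1+…+x_4 = 19 number C(19+3,3) = 1540.
Subtract solutions that violate a single cap (substitute x_i' = x_i − (cap_i+1)): x_1 ≥ 8 gives C(14,3) = 364; x_2 ≥ 7 gives C(15,3) = 455; x_3 ≥ 9 gives C(13,3) = 286; x_4 ≥ 7 gives C(15,3) = 455. Together 1560.
Add back pairs where two caps are both exceeded: 35 + 10 + 35 + 20 + 56 + 20 = 176.
By inclusion–exclusion the count is 1540 − 1560 + 176 = 156.

156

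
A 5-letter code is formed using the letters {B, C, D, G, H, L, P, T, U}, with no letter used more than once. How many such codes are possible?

15120

With no repetition, fill the 5 letters in order: 9 choices, then 8, down to 5.
That product is 9 × 8 × 7 × 6 × 5 = 15120.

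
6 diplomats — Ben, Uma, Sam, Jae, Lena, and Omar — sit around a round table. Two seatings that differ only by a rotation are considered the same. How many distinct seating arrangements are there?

Fix one person's seat to break rotational symmetry; the remaining 5 people can be arranged in (5)! = 120 ways.

120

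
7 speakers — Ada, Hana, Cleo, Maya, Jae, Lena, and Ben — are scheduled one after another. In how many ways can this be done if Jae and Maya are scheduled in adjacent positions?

Treat {Jae, Maya} as a single unit. There are 6 units to order, and the pair itself can be ordered 2 ways.
That gives 2 × 6! = 2 × 720 = 1440.

1440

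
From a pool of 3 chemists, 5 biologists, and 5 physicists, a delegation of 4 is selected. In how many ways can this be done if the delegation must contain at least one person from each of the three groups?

375

Total 4-person selections from all 13: C(13,4) = 715.
Selections missing a whole group: no chemists → C(10,4) = 210; no biologists → C(8,4) = 70; no physicists → C(8,4) = 70.
Add back selections omitting two groups (i.e. drawn from a single group): C(3,4) + C(5,4) + C(5,4) = 10.
By inclusion–exclusion: 715 − 350 + 10 = 375.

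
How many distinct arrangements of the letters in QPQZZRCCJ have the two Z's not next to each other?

Total arrangements of QPQZZRCCJ: 9!/(2!·2!·2!) = 45360.
Arrangements with the Z's together: treat ZZ as one letter, giving (8)!/(2!·2!) = 10080.
Hence 45360 − 10080 = 35280.

35280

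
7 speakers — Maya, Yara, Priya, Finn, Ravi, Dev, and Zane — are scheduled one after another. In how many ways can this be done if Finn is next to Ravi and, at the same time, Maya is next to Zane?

Treat {Finn,Ravi} as one block (2 orders) and {Maya,Zane} as another (2 orders).
That leaves 5 units to arrange: 2 × 2 × 5! = 4 × 120 = 480.

480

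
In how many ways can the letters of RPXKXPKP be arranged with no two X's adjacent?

1260

There are 8!/(3!·2!·2!) = 1680 arrangements of RPXKXPKP in total.
If the two X's are adjacent, glue them into one block, leaving 7 items to arrange: (7)!/(3!·2!) = 420 ways.
Subtracting, 1680 − 420 = 1260 arrangements keep the X's apart.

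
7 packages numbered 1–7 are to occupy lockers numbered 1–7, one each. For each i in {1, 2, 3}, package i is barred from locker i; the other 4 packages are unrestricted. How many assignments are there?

Let Aᵢ (for i ∈ {1, 2, 3}) be the placements that put package i in its forbidden locker. Any j of these fix j positions, leaving (7−j)! ways to fill the rest, and there are C(3,j) ways to pick which j.
By inclusion–exclusion, the number of valid placements is Σ_{j=0}^{3} (−1)^j C(3,j)·(7−j)!.
Computing: 5040 − 2160 + 360 − 24 = 3216.

3216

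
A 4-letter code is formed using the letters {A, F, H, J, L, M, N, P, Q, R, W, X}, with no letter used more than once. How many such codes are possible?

11880

Choose and order 4 of the 12 symbols: the first letter has 12 options, the next 11, then 10, 9.
12 × 11 × 10 × 9 = 11880.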